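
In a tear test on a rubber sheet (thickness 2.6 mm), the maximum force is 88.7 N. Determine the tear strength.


Tear strength = force / thickness
= 88.7 / 2.6
= 34.12 N/mm

34.12 N/mm


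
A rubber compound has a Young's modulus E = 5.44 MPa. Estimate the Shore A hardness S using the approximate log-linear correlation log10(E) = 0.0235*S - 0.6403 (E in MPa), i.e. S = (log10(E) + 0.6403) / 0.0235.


log10(E) = 0.0235*S - 0.6403  =>  S = (log10(E) + 0.6403) / 0.0235
log10(5.44) = 0.735599
S = (0.735599 + 0.6403) / 0.0235 = 1.375899 / 0.0235
S = 58.5

Shore A = 58.5


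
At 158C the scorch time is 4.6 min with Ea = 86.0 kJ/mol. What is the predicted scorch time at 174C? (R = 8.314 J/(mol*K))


Convert temperatures: T1 = 158 + 273.15 = 431.15 K, T2 = 174 + 273.15 = 447.15 K
ts2_new = 4.6 * exp(86000 / 8.314 * (1/447.15 - 1/431.15))
1/T2 - 1/T1 = -8.2992e-05
ts2_new = 1.95 min

1.95 min


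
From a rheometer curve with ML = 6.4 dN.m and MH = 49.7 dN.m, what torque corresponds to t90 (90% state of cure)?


M90 = ML + 0.9 * (MH - ML)
M90 = 6.4 + 0.9 * (49.7 - 6.4)
M90 = 6.4 + 0.9 * 43.3
M90 = 45.37 dN.m

45.37 dN.m


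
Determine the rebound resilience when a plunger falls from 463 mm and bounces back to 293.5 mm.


Resilience = h_rebound / h_drop * 100
= 293.5 / 463 * 100
= 63.4%

63.4%


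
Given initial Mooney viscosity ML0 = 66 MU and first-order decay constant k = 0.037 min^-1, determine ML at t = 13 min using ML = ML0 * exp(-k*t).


ML = ML0 * exp(-k * t)
ML = 66 * exp(-0.037 * 13)
ML = 66 * 0.6182
ML = 40.8 MU

40.8 MU


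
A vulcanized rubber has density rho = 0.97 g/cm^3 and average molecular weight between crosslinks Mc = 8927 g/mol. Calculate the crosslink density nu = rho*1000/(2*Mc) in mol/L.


nu = rho * 1000 / (2 * Mc)
nu = 0.97 * 1000 / (2 * 8927)
nu = 970.0 / 17854
nu = 0.0543 mol/L

0.0543 mol/L


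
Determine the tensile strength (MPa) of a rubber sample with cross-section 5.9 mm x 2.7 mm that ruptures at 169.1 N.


Area = width * thickness = 5.9 * 2.7 = 15.93 mm^2
TS = force / area = 169.1 / 15.93 = 10.62 MPa

10.62 MPa


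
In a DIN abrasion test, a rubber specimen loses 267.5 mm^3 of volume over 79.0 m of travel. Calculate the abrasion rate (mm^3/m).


Rate = volume_loss / distance
= 267.5 / 79.0
= 3.386 mm^3/m

3.386 mm^3/m


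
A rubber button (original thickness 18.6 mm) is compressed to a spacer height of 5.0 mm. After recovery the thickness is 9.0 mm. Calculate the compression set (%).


CS = (t0 - recovered) / (t0 - ts) * 100
= (18.6 - 9.0) / (18.6 - 5.0) * 100
= 9.6 / 13.6 * 100
= 70.6%

70.6%


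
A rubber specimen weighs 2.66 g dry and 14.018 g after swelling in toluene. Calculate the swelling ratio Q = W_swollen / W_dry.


Q = W_swollen / W_dry
Q = 14.018 / 2.66
Q = 5.27

Q = 5.27


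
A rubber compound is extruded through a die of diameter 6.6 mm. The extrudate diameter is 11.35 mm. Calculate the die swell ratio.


Die swell ratio = D_extrudate / D_die
= 11.35 / 6.6
= 1.72

Die swell = 1.72


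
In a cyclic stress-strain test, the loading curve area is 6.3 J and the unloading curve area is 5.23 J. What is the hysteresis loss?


Hysteresis loss = loading - unloading
= 6.3 - 5.23
= 1.07 J

1.07 J


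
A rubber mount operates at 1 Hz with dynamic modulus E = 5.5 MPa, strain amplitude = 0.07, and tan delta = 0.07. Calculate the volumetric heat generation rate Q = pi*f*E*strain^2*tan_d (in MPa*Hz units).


Q = pi * f * E * strain^2 * tan_d
= pi * 1 * 5.5 * 0.07^2 * 0.07
= pi * 1 * 5.5 * 0.0049 * 0.07
= 0.0059

Q = 0.0059


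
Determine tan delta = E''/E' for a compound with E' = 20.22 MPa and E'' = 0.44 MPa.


tan delta = E'' / E'
= 0.44 / 20.22
= 0.0218

tan delta = 0.0218


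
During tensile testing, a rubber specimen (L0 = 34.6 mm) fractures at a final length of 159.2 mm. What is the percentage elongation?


Elongation = (Lf - L0) / L0 * 100
= (159.2 - 34.6) / 34.6 * 100
= 124.6 / 34.6 * 100
= 360.1%

360.1%


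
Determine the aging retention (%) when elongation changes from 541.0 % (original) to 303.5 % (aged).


Retention = aged / original * 100
= 303.5 / 541.0 * 100
= 56.1%

56.1%


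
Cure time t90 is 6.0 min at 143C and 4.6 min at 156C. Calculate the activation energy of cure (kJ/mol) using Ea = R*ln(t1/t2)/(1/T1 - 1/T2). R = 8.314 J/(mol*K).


T1 = 416.15 K, T2 = 429.15 K
1/T1 - 1/T2 = 7.2792e-05
ln(t1/t2) = ln(6.0/4.6) = 0.2657
Ea = 8.314 * 0.2657 / 7.2792e-05 = 30347.4645 J/mol
Ea = 30.35 kJ/mol

30.35 kJ/mol


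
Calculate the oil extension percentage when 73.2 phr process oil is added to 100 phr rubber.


Oil % = oil / (100 + oil) * 100
= 73.2 / (100 + 73.2) * 100
= 73.2 / 173.2 * 100
= 42.26%

42.26%


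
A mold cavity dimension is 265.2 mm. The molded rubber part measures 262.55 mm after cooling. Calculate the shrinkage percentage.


Shrinkage = (mold - part) / mold * 100
= (265.2 - 262.55) / 265.2 * 100
= 2.65 / 265.2 * 100
= 1.0%

1.0%


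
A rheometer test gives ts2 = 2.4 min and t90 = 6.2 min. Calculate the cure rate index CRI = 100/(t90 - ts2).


CRI = 100 / (t90 - ts2)
= 100 / (6.2 - 2.4)
= 100 / 3.8
= 26.32 min^-1

26.32 min^-1


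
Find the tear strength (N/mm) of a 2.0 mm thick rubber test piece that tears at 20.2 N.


Tear strength = force / thickness
= 20.2 / 2.0
= 10.1 N/mm

10.1 N/mm


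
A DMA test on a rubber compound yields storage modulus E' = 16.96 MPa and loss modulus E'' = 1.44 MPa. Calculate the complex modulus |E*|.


|E*| = sqrt(E'^2 + E''^2)
= sqrt(16.96^2 + 1.44^2)
= sqrt(287.6416 + 2.0736)
= 17.021 MPa

17.021 MPa


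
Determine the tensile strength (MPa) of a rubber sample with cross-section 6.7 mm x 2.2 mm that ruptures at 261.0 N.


Area = width * thickness = 6.7 * 2.2 = 14.74 mm^2
TS = force / area = 261.0 / 14.74 = 17.71 MPa

17.71 MPa


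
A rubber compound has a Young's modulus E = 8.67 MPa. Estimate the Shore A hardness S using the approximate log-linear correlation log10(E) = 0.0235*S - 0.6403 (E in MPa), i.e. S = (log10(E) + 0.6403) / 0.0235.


log10(E) = 0.0235*S - 0.6403  =>  S = (log10(E) + 0.6403) / 0.0235
log10(8.67) = 0.938019
S = (0.938019 + 0.6403) / 0.0235 = 1.578319 / 0.0235
S = 67.2

Shore A = 67.2


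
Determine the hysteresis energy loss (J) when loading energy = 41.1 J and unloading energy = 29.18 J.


Hysteresis loss = loading - unloading
= 41.1 - 29.18
= 11.92 J

11.92 J


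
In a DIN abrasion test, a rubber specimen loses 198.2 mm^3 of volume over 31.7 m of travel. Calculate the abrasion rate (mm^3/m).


Rate = volume_loss / distance
= 198.2 / 31.7
= 6.252 mm^3/m

6.252 mm^3/m


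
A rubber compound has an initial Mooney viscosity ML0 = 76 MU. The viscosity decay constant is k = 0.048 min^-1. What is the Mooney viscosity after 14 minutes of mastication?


ML = ML0 * exp(-k * t)
ML = 76 * exp(-0.048 * 14)
ML = 76 * 0.5107
ML = 38.81 MU

38.81 MU


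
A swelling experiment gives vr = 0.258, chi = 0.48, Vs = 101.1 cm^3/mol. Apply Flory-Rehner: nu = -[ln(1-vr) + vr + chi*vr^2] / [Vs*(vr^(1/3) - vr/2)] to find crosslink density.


ln(1 - vr) = ln(1 - 0.258) = -0.2984
Numerator = -((-0.2984) + 0.258 + 0.48 * 0.258^2) = 0.0085
Denominator = 101.1 * (0.258^(1/3) - 0.258/2) = 51.3193
nu = 0.0085 / 51.3193 = 1.6476e-04 mol/cm^3

1.6476e-04 mol/cm^3


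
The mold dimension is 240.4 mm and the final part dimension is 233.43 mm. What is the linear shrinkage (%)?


Shrinkage = (mold - part) / mold * 100
= (240.4 - 233.43) / 240.4 * 100
= 6.97 / 240.4 * 100
= 2.9%

2.9%


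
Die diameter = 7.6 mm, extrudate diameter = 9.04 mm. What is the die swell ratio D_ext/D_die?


Die swell ratio = D_extrudate / D_die
= 9.04 / 7.6
= 1.189

Die swell = 1.189


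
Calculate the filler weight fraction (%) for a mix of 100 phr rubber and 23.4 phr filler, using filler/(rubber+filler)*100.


Filler % = filler / (rubber + filler) * 100
= 23.4 / (100 + 23.4) * 100
= 23.4 / 123.4 * 100
= 18.96%

18.96%


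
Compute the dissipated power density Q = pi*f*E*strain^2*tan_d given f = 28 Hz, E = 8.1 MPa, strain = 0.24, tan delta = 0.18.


Q = pi * f * E * strain^2 * tan_d
= pi * 28 * 8.1 * 0.24^2 * 0.18
= pi * 28 * 8.1 * 0.0576 * 0.18
= 7.3873

Q = 7.3873


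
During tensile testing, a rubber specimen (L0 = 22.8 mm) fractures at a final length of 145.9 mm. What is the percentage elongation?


Elongation = (Lf - L0) / L0 * 100
= (145.9 - 22.8) / 22.8 * 100
= 123.1 / 22.8 * 100
= 539.9%

539.9%


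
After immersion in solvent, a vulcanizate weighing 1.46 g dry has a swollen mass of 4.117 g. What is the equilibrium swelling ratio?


Q = W_swollen / W_dry
Q = 4.117 / 1.46
Q = 2.82

Q = 2.82


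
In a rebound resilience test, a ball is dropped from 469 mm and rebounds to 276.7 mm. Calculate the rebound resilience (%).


Resilience = h_rebound / h_drop * 100
= 276.7 / 469 * 100
= 59.0%

59.0%


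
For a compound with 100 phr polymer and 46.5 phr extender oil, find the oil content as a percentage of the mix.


Oil % = oil / (100 + oil) * 100
= 46.5 / (100 + 46.5) * 100
= 46.5 / 146.5 * 100
= 31.74%

31.74%


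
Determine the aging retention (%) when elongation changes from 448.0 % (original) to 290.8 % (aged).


Retention = aged / original * 100
= 290.8 / 448.0 * 100
= 64.9%

64.9%


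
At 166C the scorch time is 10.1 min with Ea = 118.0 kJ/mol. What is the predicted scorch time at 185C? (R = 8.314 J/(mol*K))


Convert temperatures: T1 = 166 + 273.15 = 439.15 K, T2 = 185 + 273.15 = 458.15 K
ts2_new = 10.1 * exp(118000 / 8.314 * (1/458.15 - 1/439.15))
1/T2 - 1/T1 = -9.4435e-05
ts2_new = 2.64 min

2.64 min


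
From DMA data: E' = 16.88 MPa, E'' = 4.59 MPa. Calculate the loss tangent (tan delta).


tan delta = E'' / E'
= 4.59 / 16.88
= 0.2719

tan delta = 0.2719


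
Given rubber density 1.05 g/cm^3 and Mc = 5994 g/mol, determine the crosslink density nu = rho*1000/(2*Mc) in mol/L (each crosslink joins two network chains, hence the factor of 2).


nu = rho * 1000 / (2 * Mc)
nu = 1.05 * 1000 / (2 * 5994)
nu = 1050.0 / 11988
nu = 0.0876 mol/L

0.0876 mol/L


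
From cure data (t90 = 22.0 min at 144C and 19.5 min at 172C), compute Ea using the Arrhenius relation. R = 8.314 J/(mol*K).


T1 = 417.15 K, T2 = 445.15 K
1/T1 - 1/T2 = 1.5079e-04
ln(t1/t2) = ln(22.0/19.5) = 0.1206
Ea = 8.314 * 0.1206 / 1.5079e-04 = 6651.1799 J/mol
Ea = 6.65 kJ/mol

6.65 kJ/mol


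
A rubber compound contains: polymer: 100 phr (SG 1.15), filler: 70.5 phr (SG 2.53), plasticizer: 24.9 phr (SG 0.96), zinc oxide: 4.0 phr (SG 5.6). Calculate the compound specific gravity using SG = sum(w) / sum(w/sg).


Sum of weights = 199.4
Volume contributions:
  polymer: 100/1.15 = 86.9565
  filler: 70.5/2.53 = 27.8656
  plasticizer: 24.9/0.96 = 25.9375
  zinc oxide: 4.0/5.6 = 0.7143
Sum of volumes = 141.4739
SG = 199.4 / 141.4739 = 1.409

SG = 1.409


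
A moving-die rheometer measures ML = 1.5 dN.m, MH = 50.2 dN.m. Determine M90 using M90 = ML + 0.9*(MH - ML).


M90 = ML + 0.9 * (MH - ML)
M90 = 1.5 + 0.9 * (50.2 - 1.5)
M90 = 1.5 + 0.9 * 48.7
M90 = 45.33 dN.m

45.33 dN.m


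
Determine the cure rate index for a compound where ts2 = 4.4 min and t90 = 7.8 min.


CRI = 100 / (t90 - ts2)
= 100 / (7.8 - 4.4)
= 100 / 3.4
= 29.41 min^-1

29.41 min^-1


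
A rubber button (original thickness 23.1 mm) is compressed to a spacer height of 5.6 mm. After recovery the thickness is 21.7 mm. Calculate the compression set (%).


CS = (t0 - recovered) / (t0 - ts) * 100
= (23.1 - 21.7) / (23.1 - 5.6) * 100
= 1.4 / 17.5 * 100
= 8.0%

8.0%


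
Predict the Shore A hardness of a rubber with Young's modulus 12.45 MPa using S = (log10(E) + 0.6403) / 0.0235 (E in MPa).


log10(E) = 0.0235*S - 0.6403  =>  S = (log10(E) + 0.6403) / 0.0235
log10(12.45) = 1.095169
S = (1.095169 + 0.6403) / 0.0235 = 1.735469 / 0.0235
S = 73.8

Shore A = 73.8


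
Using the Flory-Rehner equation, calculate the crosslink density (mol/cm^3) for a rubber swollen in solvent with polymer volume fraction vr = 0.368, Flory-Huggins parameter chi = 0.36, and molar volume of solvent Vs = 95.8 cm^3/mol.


ln(1 - vr) = ln(1 - 0.368) = -0.4589
Numerator = -((-0.4589) + 0.368 + 0.36 * 0.368^2) = 0.0421
Denominator = 95.8 * (0.368^(1/3) - 0.368/2) = 51.0240
nu = 0.0421 / 51.0240 = 8.2536e-04 mol/cm^3

8.2536e-04 mol/cm^3


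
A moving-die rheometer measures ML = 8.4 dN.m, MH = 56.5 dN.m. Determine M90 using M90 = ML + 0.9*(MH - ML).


M90 = ML + 0.9 * (MH - ML)
M90 = 8.4 + 0.9 * (56.5 - 8.4)
M90 = 8.4 + 0.9 * 48.1
M90 = 51.69 dN.m

51.69 dN.m


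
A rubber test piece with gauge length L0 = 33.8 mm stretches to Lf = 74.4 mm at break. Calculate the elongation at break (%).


Elongation = (Lf - L0) / L0 * 100
= (74.4 - 33.8) / 33.8 * 100
= 40.6 / 33.8 * 100
= 120.1%

120.1%


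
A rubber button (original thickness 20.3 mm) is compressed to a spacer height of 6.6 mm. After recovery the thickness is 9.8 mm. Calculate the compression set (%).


CS = (t0 - recovered) / (t0 - ts) * 100
= (20.3 - 9.8) / (20.3 - 6.6) * 100
= 10.5 / 13.7 * 100
= 76.6%

76.6%


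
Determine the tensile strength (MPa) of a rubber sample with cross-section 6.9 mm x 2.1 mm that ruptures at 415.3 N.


Area = width * thickness = 6.9 * 2.1 = 14.49 mm^2
TS = force / area = 415.3 / 14.49 = 28.66 MPa

28.66 MPa


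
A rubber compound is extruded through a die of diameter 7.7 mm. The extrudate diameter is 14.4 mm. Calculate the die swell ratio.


Die swell ratio = D_extrudate / D_die
= 14.4 / 7.7
= 1.87

Die swell = 1.87


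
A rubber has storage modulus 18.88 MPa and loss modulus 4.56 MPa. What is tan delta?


tan delta = E'' / E'
= 4.56 / 18.88
= 0.2415

tan delta = 0.2415


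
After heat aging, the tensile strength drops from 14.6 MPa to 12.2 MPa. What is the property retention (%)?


Retention = aged / original * 100
= 12.2 / 14.6 * 100
= 83.6%

83.6%


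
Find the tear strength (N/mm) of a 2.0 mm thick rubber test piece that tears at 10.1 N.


Tear strength = force / thickness
= 10.1 / 2.0
= 5.05 N/mm

5.05 N/mm


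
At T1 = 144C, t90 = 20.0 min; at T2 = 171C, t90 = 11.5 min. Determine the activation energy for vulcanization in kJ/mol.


T1 = 417.15 K, T2 = 444.15 K
1/T1 - 1/T2 = 1.4573e-04
ln(t1/t2) = ln(20.0/11.5) = 0.5534
Ea = 8.314 * 0.5534 / 1.4573e-04 = 31571.5381 J/mol
Ea = 31.57 kJ/mol

31.57 kJ/mol


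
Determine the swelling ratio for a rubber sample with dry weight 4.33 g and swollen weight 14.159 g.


Q = W_swollen / W_dry
Q = 14.159 / 4.33
Q = 3.27

Q = 3.27


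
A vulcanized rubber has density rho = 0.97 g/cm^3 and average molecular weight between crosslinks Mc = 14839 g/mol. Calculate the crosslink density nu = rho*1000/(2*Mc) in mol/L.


nu = rho * 1000 / (2 * Mc)
nu = 0.97 * 1000 / (2 * 14839)
nu = 970.0 / 29678
nu = 0.0327 mol/L

0.0327 mol/L


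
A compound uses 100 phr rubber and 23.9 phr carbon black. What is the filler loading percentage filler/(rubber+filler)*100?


Filler % = filler / (rubber + filler) * 100
= 23.9 / (100 + 23.9) * 100
= 23.9 / 123.9 * 100
= 19.29%

19.29%


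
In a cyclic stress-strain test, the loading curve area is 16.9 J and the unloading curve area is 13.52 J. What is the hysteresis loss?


Hysteresis loss = loading - unloading
= 16.9 - 13.52
= 3.38 J

3.38 J


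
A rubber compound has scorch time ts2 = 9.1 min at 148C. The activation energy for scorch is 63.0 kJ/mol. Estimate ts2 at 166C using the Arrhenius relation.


Convert temperatures: T1 = 148 + 273.15 = 421.15 K, T2 = 166 + 273.15 = 439.15 K
ts2_new = 9.1 * exp(63000 / 8.314 * (1/439.15 - 1/421.15))
1/T2 - 1/T1 = -9.7325e-05
ts2_new = 4.35 min

4.35 min


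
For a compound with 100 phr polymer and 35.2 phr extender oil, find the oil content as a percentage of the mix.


Oil % = oil / (100 + oil) * 100
= 35.2 / (100 + 35.2) * 100
= 35.2 / 135.2 * 100
= 26.04%

26.04%


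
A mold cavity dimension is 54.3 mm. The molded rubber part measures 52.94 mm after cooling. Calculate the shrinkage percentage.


Shrinkage = (mold - part) / mold * 100
= (54.3 - 52.94) / 54.3 * 100
= 1.36 / 54.3 * 100
= 2.5%

2.5%


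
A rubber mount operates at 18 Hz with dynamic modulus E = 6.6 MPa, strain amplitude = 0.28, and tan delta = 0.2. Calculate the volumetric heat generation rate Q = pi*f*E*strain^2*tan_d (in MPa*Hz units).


Q = pi * f * E * strain^2 * tan_d
= pi * 18 * 6.6 * 0.28^2 * 0.2
= pi * 18 * 6.6 * 0.0784 * 0.2
= 5.8521

Q = 5.8521


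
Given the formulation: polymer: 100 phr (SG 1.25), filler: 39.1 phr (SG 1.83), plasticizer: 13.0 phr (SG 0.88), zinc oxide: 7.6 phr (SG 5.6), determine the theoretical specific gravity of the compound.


Sum of weights = 159.7
Volume contributions:
  polymer: 100/1.25 = 80.0000
  filler: 39.1/1.83 = 21.3661
  plasticizer: 13.0/0.88 = 14.7727
  zinc oxide: 7.6/5.6 = 1.3571
Sum of volumes = 117.4960
SG = 159.7 / 117.4960 = 1.359

SG = 1.359


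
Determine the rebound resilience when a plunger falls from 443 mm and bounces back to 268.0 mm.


Resilience = h_rebound / h_drop * 100
= 268.0 / 443 * 100
= 60.5%

60.5%


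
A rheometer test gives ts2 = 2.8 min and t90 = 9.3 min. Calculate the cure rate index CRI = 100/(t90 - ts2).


CRI = 100 / (t90 - ts2)
= 100 / (9.3 - 2.8)
= 100 / 6.5
= 15.38 min^-1

15.38 min^-1


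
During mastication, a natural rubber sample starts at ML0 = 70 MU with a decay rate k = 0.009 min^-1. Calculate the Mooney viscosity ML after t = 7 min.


ML = ML0 * exp(-k * t)
ML = 70 * exp(-0.009 * 7)
ML = 70 * 0.9389
ML = 65.73 MU

65.73 MU


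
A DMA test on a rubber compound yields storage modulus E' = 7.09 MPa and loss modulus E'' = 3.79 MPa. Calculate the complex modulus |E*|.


|E*| = sqrt(E'^2 + E''^2)
= sqrt(7.09^2 + 3.79^2)
= sqrt(50.2681 + 14.3641)
= 8.039 MPa

8.039 MPa


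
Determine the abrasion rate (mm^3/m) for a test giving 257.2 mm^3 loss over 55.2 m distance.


Rate = volume_loss / distance
= 257.2 / 55.2
= 4.659 mm^3/m

4.659 mm^3/m


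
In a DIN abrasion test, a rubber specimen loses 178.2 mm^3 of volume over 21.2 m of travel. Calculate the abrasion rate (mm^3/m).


Rate = volume_loss / distance
= 178.2 / 21.2
= 8.406 mm^3/m

8.406 mm^3/m


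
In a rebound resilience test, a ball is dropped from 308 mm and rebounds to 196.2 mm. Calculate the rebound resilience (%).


Resilience = h_rebound / h_drop * 100
= 196.2 / 308 * 100
= 63.7%

63.7%


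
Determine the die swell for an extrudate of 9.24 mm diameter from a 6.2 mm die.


Die swell ratio = D_extrudate / D_die
= 9.24 / 6.2
= 1.49

Die swell = 1.49


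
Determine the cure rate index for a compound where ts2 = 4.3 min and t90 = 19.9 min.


CRI = 100 / (t90 - ts2)
= 100 / (19.9 - 4.3)
= 100 / 15.6
= 6.41 min^-1

6.41 min^-1


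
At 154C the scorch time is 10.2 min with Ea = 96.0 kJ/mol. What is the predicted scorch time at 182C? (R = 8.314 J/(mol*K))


Convert temperatures: T1 = 154 + 273.15 = 427.15 K, T2 = 182 + 273.15 = 455.15 K
ts2_new = 10.2 * exp(96000 / 8.314 * (1/455.15 - 1/427.15))
1/T2 - 1/T1 = -1.4402e-04
ts2_new = 1.93 min

1.93 min


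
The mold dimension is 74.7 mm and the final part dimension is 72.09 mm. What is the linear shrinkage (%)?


Shrinkage = (mold - part) / mold * 100
= (74.7 - 72.09) / 74.7 * 100
= 2.61 / 74.7 * 100
= 3.49%

3.49%


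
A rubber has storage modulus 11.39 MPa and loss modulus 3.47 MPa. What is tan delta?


tan delta = E'' / E'
= 3.47 / 11.39
= 0.3047

tan delta = 0.3047


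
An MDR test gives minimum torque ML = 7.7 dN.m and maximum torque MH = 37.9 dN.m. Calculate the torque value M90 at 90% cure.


M90 = ML + 0.9 * (MH - ML)
M90 = 7.7 + 0.9 * (37.9 - 7.7)
M90 = 7.7 + 0.9 * 30.2
M90 = 34.88 dN.m

34.88 dN.m


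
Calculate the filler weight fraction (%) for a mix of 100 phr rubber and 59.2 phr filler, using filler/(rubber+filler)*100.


Filler % = filler / (rubber + filler) * 100
= 59.2 / (100 + 59.2) * 100
= 59.2 / 159.2 * 100
= 37.19%

37.19%


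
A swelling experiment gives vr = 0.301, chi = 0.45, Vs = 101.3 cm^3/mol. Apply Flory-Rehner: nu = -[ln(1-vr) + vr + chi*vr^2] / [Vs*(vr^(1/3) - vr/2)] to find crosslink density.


ln(1 - vr) = ln(1 - 0.301) = -0.3581
Numerator = -((-0.3581) + 0.301 + 0.45 * 0.301^2) = 0.0163
Denominator = 101.3 * (0.301^(1/3) - 0.301/2) = 52.6432
nu = 0.0163 / 52.6432 = 3.1028e-04 mol/cm^3

3.1028e-04 mol/cm^3


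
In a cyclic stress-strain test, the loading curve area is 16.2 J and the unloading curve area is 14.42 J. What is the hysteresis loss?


Hysteresis loss = loading - unloading
= 16.2 - 14.42
= 1.78 J

1.78 J


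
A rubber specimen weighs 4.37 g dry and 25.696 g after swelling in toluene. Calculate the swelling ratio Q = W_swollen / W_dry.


Q = W_swollen / W_dry
Q = 25.696 / 4.37
Q = 5.88

Q = 5.88


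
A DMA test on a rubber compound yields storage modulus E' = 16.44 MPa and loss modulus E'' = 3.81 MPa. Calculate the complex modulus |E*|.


|E*| = sqrt(E'^2 + E''^2)
= sqrt(16.44^2 + 3.81^2)
= sqrt(270.2736 + 14.5161)
= 16.876 MPa

16.876 MPa


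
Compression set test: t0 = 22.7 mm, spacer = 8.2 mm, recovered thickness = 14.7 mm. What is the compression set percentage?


CS = (t0 - recovered) / (t0 - ts) * 100
= (22.7 - 14.7) / (22.7 - 8.2) * 100
= 8.0 / 14.5 * 100
= 55.2%

55.2%


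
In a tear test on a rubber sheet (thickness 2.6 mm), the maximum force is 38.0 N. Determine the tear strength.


Tear strength = force / thickness
= 38.0 / 2.6
= 14.62 N/mm

14.62 N/mm


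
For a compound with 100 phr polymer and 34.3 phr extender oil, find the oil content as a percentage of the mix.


Oil % = oil / (100 + oil) * 100
= 34.3 / (100 + 34.3) * 100
= 34.3 / 134.3 * 100
= 25.54%

25.54%


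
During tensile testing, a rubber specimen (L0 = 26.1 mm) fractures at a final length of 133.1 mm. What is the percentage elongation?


Elongation = (Lf - L0) / L0 * 100
= (133.1 - 26.1) / 26.1 * 100
= 107.0 / 26.1 * 100
= 410.0%

410.0%


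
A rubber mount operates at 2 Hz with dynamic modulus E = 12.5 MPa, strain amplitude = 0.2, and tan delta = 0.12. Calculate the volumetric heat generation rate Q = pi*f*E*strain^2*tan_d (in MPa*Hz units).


Q = pi * f * E * strain^2 * tan_d
= pi * 2 * 12.5 * 0.2^2 * 0.12
= pi * 2 * 12.5 * 0.0400 * 0.12
= 0.3770

Q = 0.3770


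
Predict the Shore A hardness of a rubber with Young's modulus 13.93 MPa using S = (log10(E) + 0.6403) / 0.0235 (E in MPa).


log10(E) = 0.0235*S - 0.6403  =>  S = (log10(E) + 0.6403) / 0.0235
log10(13.93) = 1.143951
S = (1.143951 + 0.6403) / 0.0235 = 1.784251 / 0.0235
S = 75.9

Shore A = 75.9


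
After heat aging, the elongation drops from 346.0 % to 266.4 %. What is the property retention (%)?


Retention = aged / original * 100
= 266.4 / 346.0 * 100
= 77.0%

77.0%


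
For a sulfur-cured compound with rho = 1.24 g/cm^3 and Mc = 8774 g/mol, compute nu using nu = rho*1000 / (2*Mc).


nu = rho * 1000 / (2 * Mc)
nu = 1.24 * 1000 / (2 * 8774)
nu = 1240.0 / 17548
nu = 0.0707 mol/L

0.0707 mol/L


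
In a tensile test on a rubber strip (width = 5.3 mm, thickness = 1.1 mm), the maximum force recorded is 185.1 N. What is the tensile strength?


Area = width * thickness = 5.3 * 1.1 = 5.83 mm^2
TS = force / area = 185.1 / 5.83 = 31.75 MPa

31.75 MPa


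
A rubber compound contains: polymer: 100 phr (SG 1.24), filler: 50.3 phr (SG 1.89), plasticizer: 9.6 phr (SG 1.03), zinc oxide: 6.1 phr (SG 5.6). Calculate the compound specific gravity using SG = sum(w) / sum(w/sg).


Sum of weights = 166.0
Volume contributions:
  polymer: 100/1.24 = 80.6452
  filler: 50.3/1.89 = 26.6138
  plasticizer: 9.6/1.03 = 9.3204
  zinc oxide: 6.1/5.6 = 1.0893
Sum of volumes = 117.6686
SG = 166.0 / 117.6686 = 1.411

SG = 1.411


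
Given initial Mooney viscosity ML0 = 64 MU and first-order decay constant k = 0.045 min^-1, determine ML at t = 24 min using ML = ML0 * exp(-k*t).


ML = ML0 * exp(-k * t)
ML = 64 * exp(-0.045 * 24)
ML = 64 * 0.3396
ML = 21.73 MU

21.73 MU


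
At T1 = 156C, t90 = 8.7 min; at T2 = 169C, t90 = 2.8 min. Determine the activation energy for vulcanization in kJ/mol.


T1 = 429.15 K, T2 = 442.15 K
1/T1 - 1/T2 = 6.8512e-05
ln(t1/t2) = ln(8.7/2.8) = 1.1337
Ea = 8.314 * 1.1337 / 6.8512e-05 = 137576.7174 J/mol
Ea = 137.58 kJ/mol

137.58 kJ/mol


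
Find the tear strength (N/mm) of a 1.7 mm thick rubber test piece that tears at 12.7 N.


Tear strength = force / thickness
= 12.7 / 1.7
= 7.47 N/mm

7.47 N/mm


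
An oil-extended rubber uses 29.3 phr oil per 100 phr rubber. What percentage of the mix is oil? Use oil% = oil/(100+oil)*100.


Oil % = oil / (100 + oil) * 100
= 29.3 / (100 + 29.3) * 100
= 29.3 / 129.3 * 100
= 22.66%

22.66%


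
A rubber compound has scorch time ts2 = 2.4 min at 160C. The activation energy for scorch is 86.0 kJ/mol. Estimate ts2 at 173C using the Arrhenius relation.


Convert temperatures: T1 = 160 + 273.15 = 433.15 K, T2 = 173 + 273.15 = 446.15 K
ts2_new = 2.4 * exp(86000 / 8.314 * (1/446.15 - 1/433.15))
1/T2 - 1/T1 = -6.7270e-05
ts2_new = 1.2 min

1.2 min


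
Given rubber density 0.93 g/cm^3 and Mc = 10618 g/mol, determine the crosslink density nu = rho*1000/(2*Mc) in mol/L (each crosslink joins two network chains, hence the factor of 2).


nu = rho * 1000 / (2 * Mc)
nu = 0.93 * 1000 / (2 * 10618)
nu = 930.0 / 21236
nu = 0.0438 mol/L

0.0438 mol/L


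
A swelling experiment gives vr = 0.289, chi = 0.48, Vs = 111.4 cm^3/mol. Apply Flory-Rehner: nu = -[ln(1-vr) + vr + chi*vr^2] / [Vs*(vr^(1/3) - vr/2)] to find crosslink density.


ln(1 - vr) = ln(1 - 0.289) = -0.3411
Numerator = -((-0.3411) + 0.289 + 0.48 * 0.289^2) = 0.0120
Denominator = 111.4 * (0.289^(1/3) - 0.289/2) = 57.5547
nu = 0.0120 / 57.5547 = 2.0837e-04 mol/cm^3

2.0837e-04 mol/cm^3


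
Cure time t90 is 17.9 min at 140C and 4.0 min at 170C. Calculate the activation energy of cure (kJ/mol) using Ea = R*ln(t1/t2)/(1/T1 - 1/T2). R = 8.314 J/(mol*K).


T1 = 413.15 K, T2 = 443.15 K
1/T1 - 1/T2 = 1.6386e-04
ln(t1/t2) = ln(17.9/4.0) = 1.4985
Ea = 8.314 * 1.4985 / 1.6386e-04 = 76033.6544 J/mol
Ea = 76.03 kJ/mol

76.03 kJ/mol


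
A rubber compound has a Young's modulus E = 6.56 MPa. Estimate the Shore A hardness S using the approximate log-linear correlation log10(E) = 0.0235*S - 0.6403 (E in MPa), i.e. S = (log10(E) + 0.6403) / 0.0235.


log10(E) = 0.0235*S - 0.6403  =>  S = (log10(E) + 0.6403) / 0.0235
log10(6.56) = 0.816904
S = (0.816904 + 0.6403) / 0.0235 = 1.457204 / 0.0235
S = 62.0

Shore A = 62.0


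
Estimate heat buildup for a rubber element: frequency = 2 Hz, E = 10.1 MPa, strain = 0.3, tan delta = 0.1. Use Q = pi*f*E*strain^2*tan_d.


Q = pi * f * E * strain^2 * tan_d
= pi * 2 * 10.1 * 0.3^2 * 0.1
= pi * 2 * 10.1 * 0.0900 * 0.1
= 0.5711

Q = 0.5711


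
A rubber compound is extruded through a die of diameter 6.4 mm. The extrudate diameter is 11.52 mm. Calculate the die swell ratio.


Die swell ratio = D_extrudate / D_die
= 11.52 / 6.4
= 1.8

Die swell = 1.8


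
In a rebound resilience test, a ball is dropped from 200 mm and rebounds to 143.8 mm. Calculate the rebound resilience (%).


Resilience = h_rebound / h_drop * 100
= 143.8 / 200 * 100
= 71.9%

71.9%


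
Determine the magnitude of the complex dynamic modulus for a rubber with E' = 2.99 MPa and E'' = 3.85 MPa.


|E*| = sqrt(E'^2 + E''^2)
= sqrt(2.99^2 + 3.85^2)
= sqrt(8.9401 + 14.8225)
= 4.875 MPa

4.875 MPa


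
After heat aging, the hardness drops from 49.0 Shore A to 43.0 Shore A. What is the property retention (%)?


Retention = aged / original * 100
= 43.0 / 49.0 * 100
= 87.8%

87.8%


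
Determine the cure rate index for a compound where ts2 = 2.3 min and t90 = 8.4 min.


CRI = 100 / (t90 - ts2)
= 100 / (8.4 - 2.3)
= 100 / 6.1
= 16.39 min^-1

16.39 min^-1


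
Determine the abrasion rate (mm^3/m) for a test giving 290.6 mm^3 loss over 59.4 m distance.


Rate = volume_loss / distance
= 290.6 / 59.4
= 4.892 mm^3/m

4.892 mm^3/m


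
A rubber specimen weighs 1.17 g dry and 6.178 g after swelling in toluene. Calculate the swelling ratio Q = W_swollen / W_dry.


Q = W_swollen / W_dry
Q = 6.178 / 1.17
Q = 5.28

Q = 5.28


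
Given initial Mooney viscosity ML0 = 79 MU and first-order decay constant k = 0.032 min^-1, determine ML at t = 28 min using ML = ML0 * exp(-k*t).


ML = ML0 * exp(-k * t)
ML = 79 * exp(-0.032 * 28)
ML = 79 * 0.4082
ML = 32.25 MU

32.25 MU


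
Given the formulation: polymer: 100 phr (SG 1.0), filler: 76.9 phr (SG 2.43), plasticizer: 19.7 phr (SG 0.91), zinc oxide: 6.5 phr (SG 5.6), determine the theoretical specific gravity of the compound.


Sum of weights = 203.1
Volume contributions:
  polymer: 100/1.0 = 100.0000
  filler: 76.9/2.43 = 31.6461
  plasticizer: 19.7/0.91 = 21.6484
  zinc oxide: 6.5/5.6 = 1.1607
Sum of volumes = 154.4552
SG = 203.1 / 154.4552 = 1.315

SG = 1.315


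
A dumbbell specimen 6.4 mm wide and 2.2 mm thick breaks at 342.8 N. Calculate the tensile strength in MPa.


Area = width * thickness = 6.4 * 2.2 = 14.08 mm^2
TS = force / area = 342.8 / 14.08 = 24.35 MPa

24.35 MPa


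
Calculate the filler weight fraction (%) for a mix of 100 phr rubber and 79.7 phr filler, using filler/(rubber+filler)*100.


Filler % = filler / (rubber + filler) * 100
= 79.7 / (100 + 79.7) * 100
= 79.7 / 179.7 * 100
= 44.35%

44.35%


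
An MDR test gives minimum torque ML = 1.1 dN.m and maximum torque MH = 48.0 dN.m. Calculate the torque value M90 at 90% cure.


M90 = ML + 0.9 * (MH - ML)
M90 = 1.1 + 0.9 * (48.0 - 1.1)
M90 = 1.1 + 0.9 * 46.9
M90 = 43.31 dN.m

43.31 dN.m


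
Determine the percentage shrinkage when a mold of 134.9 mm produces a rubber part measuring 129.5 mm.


Shrinkage = (mold - part) / mold * 100
= (134.9 - 129.5) / 134.9 * 100
= 5.4 / 134.9 * 100
= 4.0%

4.0%


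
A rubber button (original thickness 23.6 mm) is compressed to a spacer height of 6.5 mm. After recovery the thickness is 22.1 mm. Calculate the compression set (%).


CS = (t0 - recovered) / (t0 - ts) * 100
= (23.6 - 22.1) / (23.6 - 6.5) * 100
= 1.5 / 17.1 * 100
= 8.8%

8.8%


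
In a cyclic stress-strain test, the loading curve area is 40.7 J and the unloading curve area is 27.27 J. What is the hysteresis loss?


Hysteresis loss = loading - unloading
= 40.7 - 27.27
= 13.43 J

13.43 J


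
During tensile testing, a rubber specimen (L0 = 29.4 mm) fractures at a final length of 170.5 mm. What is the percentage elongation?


Elongation = (Lf - L0) / L0 * 100
= (170.5 - 29.4) / 29.4 * 100
= 141.1 / 29.4 * 100
= 479.9%

479.9%


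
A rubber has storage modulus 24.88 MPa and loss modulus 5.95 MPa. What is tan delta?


tan delta = E'' / E'
= 5.95 / 24.88
= 0.2391

tan delta = 0.2391


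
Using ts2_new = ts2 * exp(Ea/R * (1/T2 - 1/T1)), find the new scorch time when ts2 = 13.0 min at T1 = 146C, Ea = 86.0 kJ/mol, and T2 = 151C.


Convert temperatures: T1 = 146 + 273.15 = 419.15 K, T2 = 151 + 273.15 = 424.15 K
ts2_new = 13.0 * exp(86000 / 8.314 * (1/424.15 - 1/419.15))
1/T2 - 1/T1 = -2.8124e-05
ts2_new = 9.72 min

9.72 min


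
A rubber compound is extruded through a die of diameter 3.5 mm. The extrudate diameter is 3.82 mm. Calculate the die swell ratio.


Die swell ratio = D_extrudate / D_die
= 3.82 / 3.5
= 1.091

Die swell = 1.091


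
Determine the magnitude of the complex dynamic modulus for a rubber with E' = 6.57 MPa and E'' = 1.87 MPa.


|E*| = sqrt(E'^2 + E''^2)
= sqrt(6.57^2 + 1.87^2)
= sqrt(43.1649 + 3.4969)
= 6.831 MPa

6.831 MPa


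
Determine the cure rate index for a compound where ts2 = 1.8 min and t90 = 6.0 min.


CRI = 100 / (t90 - ts2)
= 100 / (6.0 - 1.8)
= 100 / 4.2
= 23.81 min^-1

23.81 min^-1


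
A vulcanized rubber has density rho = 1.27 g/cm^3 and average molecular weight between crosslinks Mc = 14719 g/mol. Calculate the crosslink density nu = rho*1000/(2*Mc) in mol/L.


nu = rho * 1000 / (2 * Mc)
nu = 1.27 * 1000 / (2 * 14719)
nu = 1270.0 / 29438
nu = 0.0431 mol/L

0.0431 mol/L


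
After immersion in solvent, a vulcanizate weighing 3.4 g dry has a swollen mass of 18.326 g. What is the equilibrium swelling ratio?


Q = W_swollen / W_dry
Q = 18.326 / 3.4
Q = 5.39

Q = 5.39


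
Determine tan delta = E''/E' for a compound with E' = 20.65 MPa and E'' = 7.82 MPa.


tan delta = E'' / E'
= 7.82 / 20.65
= 0.3787

tan delta = 0.3787


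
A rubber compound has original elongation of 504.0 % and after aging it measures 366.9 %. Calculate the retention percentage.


Retention = aged / original * 100
= 366.9 / 504.0 * 100
= 72.8%

72.8%


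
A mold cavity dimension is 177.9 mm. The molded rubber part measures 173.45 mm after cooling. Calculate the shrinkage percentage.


Shrinkage = (mold - part) / mold * 100
= (177.9 - 173.45) / 177.9 * 100
= 4.45 / 177.9 * 100
= 2.5%

2.5%


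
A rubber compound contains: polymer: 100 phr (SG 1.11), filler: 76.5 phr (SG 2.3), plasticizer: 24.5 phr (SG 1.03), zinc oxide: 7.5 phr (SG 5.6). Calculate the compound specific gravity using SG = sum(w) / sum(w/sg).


Sum of weights = 208.5
Volume contributions:
  polymer: 100/1.11 = 90.0901
  filler: 76.5/2.3 = 33.2609
  plasticizer: 24.5/1.03 = 23.7864
  zinc oxide: 7.5/5.6 = 1.3393
Sum of volumes = 148.4767
SG = 208.5 / 148.4767 = 1.404

SG = 1.404


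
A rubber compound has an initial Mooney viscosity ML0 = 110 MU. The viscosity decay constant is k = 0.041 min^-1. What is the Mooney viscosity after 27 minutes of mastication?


ML = ML0 * exp(-k * t)
ML = 110 * exp(-0.041 * 27)
ML = 110 * 0.3305
ML = 36.36 MU

36.36 MU


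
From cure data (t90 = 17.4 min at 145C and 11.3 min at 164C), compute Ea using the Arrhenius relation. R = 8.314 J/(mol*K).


T1 = 418.15 K, T2 = 437.15 K
1/T1 - 1/T2 = 1.0394e-04
ln(t1/t2) = ln(17.4/11.3) = 0.4317
Ea = 8.314 * 0.4317 / 1.0394e-04 = 34527.7545 J/mol
Ea = 34.53 kJ/mol

34.53 kJ/mol


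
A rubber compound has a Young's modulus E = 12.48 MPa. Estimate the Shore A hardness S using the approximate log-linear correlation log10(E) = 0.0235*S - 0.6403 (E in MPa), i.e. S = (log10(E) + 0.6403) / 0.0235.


log10(E) = 0.0235*S - 0.6403  =>  S = (log10(E) + 0.6403) / 0.0235
log10(12.48) = 1.096215
S = (1.096215 + 0.6403) / 0.0235 = 1.736515 / 0.0235
S = 73.9

Shore A = 73.9


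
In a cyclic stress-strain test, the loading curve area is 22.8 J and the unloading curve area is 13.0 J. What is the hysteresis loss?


Hysteresis loss = loading - unloading
= 22.8 - 13.0
= 9.8 J

9.8 J


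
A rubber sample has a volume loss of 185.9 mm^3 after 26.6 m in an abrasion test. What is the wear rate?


Rate = volume_loss / distance
= 185.9 / 26.6
= 6.989 mm^3/m

6.989 mm^3/m


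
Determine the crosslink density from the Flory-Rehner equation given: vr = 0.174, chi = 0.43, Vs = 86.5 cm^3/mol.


ln(1 - vr) = ln(1 - 0.174) = -0.1912
Numerator = -((-0.1912) + 0.174 + 0.43 * 0.174^2) = 0.0041
Denominator = 86.5 * (0.174^(1/3) - 0.174/2) = 40.7655
nu = 0.0041 / 40.7655 = 1.0160e-04 mol/cm^3

1.0160e-04 mol/cm^3


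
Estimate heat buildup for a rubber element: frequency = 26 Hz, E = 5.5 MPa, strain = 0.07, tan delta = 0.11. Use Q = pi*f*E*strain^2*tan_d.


Q = pi * f * E * strain^2 * tan_d
= pi * 26 * 5.5 * 0.07^2 * 0.11
= pi * 26 * 5.5 * 0.0049 * 0.11
= 0.2421

Q = 0.2421


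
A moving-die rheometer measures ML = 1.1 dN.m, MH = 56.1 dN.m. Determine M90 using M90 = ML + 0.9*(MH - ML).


M90 = ML + 0.9 * (MH - ML)
M90 = 1.1 + 0.9 * (56.1 - 1.1)
M90 = 1.1 + 0.9 * 55.0
M90 = 50.6 dN.m

50.6 dN.m


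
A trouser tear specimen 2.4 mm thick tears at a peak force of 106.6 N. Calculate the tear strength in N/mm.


Tear strength = force / thickness
= 106.6 / 2.4
= 44.42 N/mm

44.42 N/mm


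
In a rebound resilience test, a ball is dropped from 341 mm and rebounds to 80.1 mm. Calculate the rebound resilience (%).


Resilience = h_rebound / h_drop * 100
= 80.1 / 341 * 100
= 23.5%

23.5%


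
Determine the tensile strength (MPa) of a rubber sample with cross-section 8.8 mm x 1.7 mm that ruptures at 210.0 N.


Area = width * thickness = 8.8 * 1.7 = 14.96 mm^2
TS = force / area = 210.0 / 14.96 = 14.04 MPa

14.04 MPa


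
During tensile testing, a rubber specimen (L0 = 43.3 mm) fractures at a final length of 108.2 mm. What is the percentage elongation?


Elongation = (Lf - L0) / L0 * 100
= (108.2 - 43.3) / 43.3 * 100
= 64.9 / 43.3 * 100
= 149.9%

149.9%


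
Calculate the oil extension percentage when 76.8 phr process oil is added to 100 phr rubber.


Oil % = oil / (100 + oil) * 100
= 76.8 / (100 + 76.8) * 100
= 76.8 / 176.8 * 100
= 43.44%

43.44%


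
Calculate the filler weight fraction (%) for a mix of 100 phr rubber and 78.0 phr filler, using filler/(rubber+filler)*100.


Filler % = filler / (rubber + filler) * 100
= 78.0 / (100 + 78.0) * 100
= 78.0 / 178.0 * 100
= 43.82%

43.82%


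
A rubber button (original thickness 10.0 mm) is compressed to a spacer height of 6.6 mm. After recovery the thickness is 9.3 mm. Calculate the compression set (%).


CS = (t0 - recovered) / (t0 - ts) * 100
= (10.0 - 9.3) / (10.0 - 6.6) * 100
= 0.7 / 3.4 * 100
= 20.6%

20.6%


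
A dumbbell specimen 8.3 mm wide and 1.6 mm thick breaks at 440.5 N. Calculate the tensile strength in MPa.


Area = width * thickness = 8.3 * 1.6 = 13.28 mm^2
TS = force / area = 440.5 / 13.28 = 33.17 MPa

33.17 MPa


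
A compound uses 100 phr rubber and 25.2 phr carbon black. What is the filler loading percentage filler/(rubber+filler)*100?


Filler % = filler / (rubber + filler) * 100
= 25.2 / (100 + 25.2) * 100
= 25.2 / 125.2 * 100
= 20.13%

20.13%


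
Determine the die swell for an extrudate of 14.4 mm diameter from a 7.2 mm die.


Die swell ratio = D_extrudate / D_die
= 14.4 / 7.2
= 2.0

Die swell = 2.0


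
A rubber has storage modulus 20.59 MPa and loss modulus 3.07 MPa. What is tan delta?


tan delta = E'' / E'
= 3.07 / 20.59
= 0.1491

tan delta = 0.1491


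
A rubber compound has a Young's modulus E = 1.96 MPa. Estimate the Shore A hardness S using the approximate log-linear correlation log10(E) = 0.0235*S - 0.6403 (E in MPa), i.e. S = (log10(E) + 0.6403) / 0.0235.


log10(E) = 0.0235*S - 0.6403  =>  S = (log10(E) + 0.6403) / 0.0235
log10(1.96) = 0.292256
S = (0.292256 + 0.6403) / 0.0235 = 0.932556 / 0.0235
S = 39.7

Shore A = 39.7


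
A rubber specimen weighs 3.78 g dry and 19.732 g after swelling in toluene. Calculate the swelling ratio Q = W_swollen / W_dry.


Q = W_swollen / W_dry
Q = 19.732 / 3.78
Q = 5.22

Q = 5.22


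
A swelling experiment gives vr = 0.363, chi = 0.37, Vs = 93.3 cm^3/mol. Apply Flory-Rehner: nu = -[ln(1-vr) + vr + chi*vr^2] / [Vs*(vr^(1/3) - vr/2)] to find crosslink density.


ln(1 - vr) = ln(1 - 0.363) = -0.4510
Numerator = -((-0.4510) + 0.363 + 0.37 * 0.363^2) = 0.0392
Denominator = 93.3 * (0.363^(1/3) - 0.363/2) = 49.6215
nu = 0.0392 / 49.6215 = 7.9061e-04 mol/cm^3

7.9061e-04 mol/cm^3


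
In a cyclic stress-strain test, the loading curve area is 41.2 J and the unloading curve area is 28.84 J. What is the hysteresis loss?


Hysteresis loss = loading - unloading
= 41.2 - 28.84
= 12.36 J

12.36 J


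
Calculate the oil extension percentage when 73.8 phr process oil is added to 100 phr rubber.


Oil % = oil / (100 + oil) * 100
= 73.8 / (100 + 73.8) * 100
= 73.8 / 173.8 * 100
= 42.46%

42.46%


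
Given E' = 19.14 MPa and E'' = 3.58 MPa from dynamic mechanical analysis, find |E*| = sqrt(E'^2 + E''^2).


|E*| = sqrt(E'^2 + E''^2)
= sqrt(19.14^2 + 3.58^2)
= sqrt(366.3396 + 12.8164)
= 19.472 MPa

19.472 MPa


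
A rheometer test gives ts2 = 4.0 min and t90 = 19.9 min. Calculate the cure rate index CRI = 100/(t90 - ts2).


CRI = 100 / (t90 - ts2)
= 100 / (19.9 - 4.0)
= 100 / 15.9
= 6.29 min^-1

6.29 min^-1
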